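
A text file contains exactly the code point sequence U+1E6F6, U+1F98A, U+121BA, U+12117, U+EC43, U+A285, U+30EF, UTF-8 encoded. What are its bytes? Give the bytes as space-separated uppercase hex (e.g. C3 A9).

F0 9E 9B B6 F0 9F A6 8A F0 92 86 BA F0 92 84 97 EE B1 83 EA 8A 85 E3 83 AF

U+1E6F6: 4-byte form → F0 9E 9B B6.
U+1F98A: 4-byte form → F0 9F A6 8A.
U+121BA: 4-byte form → F0 92 86 BA.
U+12117: 4-byte form → F0 92 84 97.
U+EC43: 3-byte form → EE B1 83.
U+A285: 3-byte form → EA 8A 85.
U+30EF: 3-byte form → E3 83 AF.
Concatenated (25 bytes): F0 9E 9B B6 F0 9F A6 8A F0 92 86 BA F0 92 84 97 EE B1 83 EA 8A 85 E3 83 AF.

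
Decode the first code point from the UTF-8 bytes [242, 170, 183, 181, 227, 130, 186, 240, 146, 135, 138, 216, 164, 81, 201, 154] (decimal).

Offset 0: leading byte 0xF2 = 11110010 → 4-byte char #1 = F2 AA B7 B5.
Leading byte 0xF2 = 11110010 matches 11110xxx → 4-byte sequence.
Byte 1: 0xF2 = 11110010, payload 010 (3 bits).
Byte 2: 0xAA = 10101010 (10xxxxxx ✓), payload 101010.
Byte 3: 0xB7 = 10110111 (10xxxxxx ✓), payload 110111.
Byte 4: 0xB5 = 10110101 (10xxxxxx ✓), payload 110101.
Concatenate: 010101010110111110101 = 0xAADF5 (21 bits → U+AADF5).

U+AADF5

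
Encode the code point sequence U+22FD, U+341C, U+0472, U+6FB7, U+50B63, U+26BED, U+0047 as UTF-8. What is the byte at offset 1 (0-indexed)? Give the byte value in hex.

0x8B

U+22FD → 3-byte form E2 8B BD at offsets 0–2.
Offset 1 falls in char 1's range; it's byte 2 of E2 8B BD = 0x8B.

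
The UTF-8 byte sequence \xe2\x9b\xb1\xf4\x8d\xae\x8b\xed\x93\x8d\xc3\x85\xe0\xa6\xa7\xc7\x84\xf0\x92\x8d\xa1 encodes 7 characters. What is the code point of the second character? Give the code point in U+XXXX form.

Offset 0: leading byte 0xE2 = 11100010 → 3-byte char #1 = E2 9B B1.
Offset 3: leading byte 0xF4 = 11110100 → 4-byte char #2 = F4 8D AE 8B.
Leading byte 0xF4 = 11110100 matches 11110xxx → 4-byte sequence.
Byte 1: 0xF4 = 11110100, payload 100 (3 bits).
Byte 2: 0x8D = 10001101 (10xxxxxx ✓), payload 001101.
Byte 3: 0xAE = 10101110 (10xxxxxx ✓), payload 101110.
Byte 4: 0x8B = 10001011 (10xxxxxx ✓), payload 001011.
Concatenate: 100001101101110001011 = 0x10DB8B (21 bits → U+10DB8B).

U+10DB8B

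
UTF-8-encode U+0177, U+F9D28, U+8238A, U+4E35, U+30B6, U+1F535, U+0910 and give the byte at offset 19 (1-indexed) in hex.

0x94

1-indexed offset 19 is 0-indexed offset 18.
U+0177 → 2-byte form C5 B7 at offsets 0–1.
U+F9D28 → 4-byte form F3 B9 B4 A8 at offsets 2–5.
U+8238A → 4-byte form F2 82 8E 8A at offsets 6–9.
U+4E35 → 3-byte form E4 B8 B5 at offsets 10–12.
U+30B6 → 3-byte form E3 82 B6 at offsets 13–15.
U+1F535 → 4-byte form F0 9F 94 B5 at offsets 16–19.
Offset 18 falls in char 6's range; it's byte 3 of F0 9F 94 B5 = 0x94.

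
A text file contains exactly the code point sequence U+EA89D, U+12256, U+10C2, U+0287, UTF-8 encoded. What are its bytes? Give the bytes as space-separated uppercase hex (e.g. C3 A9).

F3 AA A2 9D F0 92 89 96 E1 83 82 CA 87

U+EA89D: 4-byte form → F3 AA A2 9D.
U+12256: 4-byte form → F0 92 89 96.
U+10C2: 3-byte form → E1 83 82.
U+0287: 2-byte form → CA 87.
Concatenated (13 bytes): F3 AA A2 9D F0 92 89 96 E1 83 82 CA 87.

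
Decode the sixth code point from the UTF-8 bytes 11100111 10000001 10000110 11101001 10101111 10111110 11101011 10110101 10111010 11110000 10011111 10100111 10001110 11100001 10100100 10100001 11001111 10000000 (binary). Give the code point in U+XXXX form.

U+03C0

Offset 0: leading byte 0xE7 = 11100111 → 3-byte char #1 = E7 81 86.
Offset 3: leading byte 0xE9 = 11101001 → 3-byte char #2 = E9 AF BE.
Offset 6: leading byte 0xEB = 11101011 → 3-byte char #3 = EB B5 BA.
Offset 9: leading byte 0xF0 = 11110000 → 4-byte char #4 = F0 9F A7 8E.
Offset 13: leading byte 0xE1 = 11100001 → 3-byte char #5 = E1 A4 A1.
Offset 16: leading byte 0xCF = 11001111 → 2-byte char #6 = CF 80.
Leading byte 0xCF = 11001111 matches 110xxxxx → 2-byte sequence.
Byte 1: 0xCF = 11001111, payload 01111 (5 bits).
Byte 2: 0x80 = 10000000 (10xxxxxx ✓), payload 000000.
Concatenate: 01111000000 = 0x3C0 (11 bits → U+03C0).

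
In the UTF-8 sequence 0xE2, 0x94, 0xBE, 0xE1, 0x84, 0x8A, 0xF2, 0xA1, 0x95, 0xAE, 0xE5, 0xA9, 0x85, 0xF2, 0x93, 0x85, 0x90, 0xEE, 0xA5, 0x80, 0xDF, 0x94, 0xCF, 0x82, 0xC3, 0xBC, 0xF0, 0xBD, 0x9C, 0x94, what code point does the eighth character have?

U+03C2

Offset 0: leading byte 0xE2 = 11100010 → 3-byte char #1 = E2 94 BE.
Offset 3: leading byte 0xE1 = 11100001 → 3-byte char #2 = E1 84 8A.
Offset 6: leading byte 0xF2 = 11110010 → 4-byte char #3 = F2 A1 95 AE.
Offset 10: leading byte 0xE5 = 11100101 → 3-byte char #4 = E5 A9 85.
Offset 13: leading byte 0xF2 = 11110010 → 4-byte char #5 = F2 93 85 90.
Offset 17: leading byte 0xEE = 11101110 → 3-byte char #6 = EE A5 80.
Offset 20: leading byte 0xDF = 11011111 → 2-byte char #7 = DF 94.
Offset 22: leading byte 0xCF = 11001111 → 2-byte char #8 = CF 82.
Leading byte 0xCF = 11001111 matches 110xxxxx → 2-byte sequence.
Byte 1: 0xCF = 11001111, payload 01111 (5 bits).
Byte 2: 0x82 = 10000010 (10xxxxxx ✓), payload 000010.
Concatenate: 01111000010 = 0x3C2 (11 bits → U+03C2).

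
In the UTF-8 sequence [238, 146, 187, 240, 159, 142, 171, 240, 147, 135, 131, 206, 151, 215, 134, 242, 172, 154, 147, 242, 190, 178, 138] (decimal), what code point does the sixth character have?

Offset 0: leading byte 0xEE = 11101110 → 3-byte char #1 = EE 92 BB.
Offset 3: leading byte 0xF0 = 11110000 → 4-byte char #2 = F0 9F 8E AB.
Offset 7: leading byte 0xF0 = 11110000 → 4-byte char #3 = F0 93 87 83.
Offset 11: leading byte 0xCE = 11001110 → 2-byte char #4 = CE 97.
Offset 13: leading byte 0xD7 = 11010111 → 2-byte char #5 = D7 86.
Offset 15: leading byte 0xF2 = 11110010 → 4-byte char #6 = F2 AC 9A 93.
Leading byte 0xF2 = 11110010 matches 11110xxx → 4-byte sequence.
Byte 1: 0xF2 = 11110010, payload 010 (3 bits).
Byte 2: 0xAC = 10101100 (10xxxxxx ✓), payload 101100.
Byte 3: 0x9A = 10011010 (10xxxxxx ✓), payload 011010.
Byte 4: 0x93 = 10010011 (10xxxxxx ✓), payload 010011.
Concatenate: 010101100011010010011 = 0xAC693 (21 bits → U+AC693).

U+AC693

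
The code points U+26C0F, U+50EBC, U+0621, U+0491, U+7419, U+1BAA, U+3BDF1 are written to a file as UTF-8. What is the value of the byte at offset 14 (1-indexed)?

0x90

1-indexed offset 14 is 0-indexed offset 13.
U+26C0F → 4-byte form F0 A6 B0 8F at offsets 0–3.
U+50EBC → 4-byte form F1 90 BA BC at offsets 4–7.
U+0621 → 2-byte form D8 A1 at offsets 8–9.
U+0491 → 2-byte form D2 91 at offsets 10–11.
U+7419 → 3-byte form E7 90 99 at offsets 12–14.
Offset 13 falls in char 5's range; it's byte 2 of E7 90 99 = 0x90.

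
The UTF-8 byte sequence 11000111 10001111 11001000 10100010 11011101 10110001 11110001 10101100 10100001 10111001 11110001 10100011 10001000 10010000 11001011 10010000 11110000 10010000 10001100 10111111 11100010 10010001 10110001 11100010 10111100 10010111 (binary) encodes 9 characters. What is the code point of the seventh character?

Offset 0: leading byte 0xC7 = 11000111 → 2-byte char #1 = C7 8F.
Offset 2: leading byte 0xC8 = 11001000 → 2-byte char #2 = C8 A2.
Offset 4: leading byte 0xDD = 11011101 → 2-byte char #3 = DD B1.
Offset 6: leading byte 0xF1 = 11110001 → 4-byte char #4 = F1 AC A1 B9.
Offset 10: leading byte 0xF1 = 11110001 → 4-byte char #5 = F1 A3 88 90.
Offset 14: leading byte 0xCB = 11001011 → 2-byte char #6 = CB 90.
Offset 16: leading byte 0xF0 = 11110000 → 4-byte char #7 = F0 90 8C BF.
Leading byte 0xF0 = 11110000 matches 11110xxx → 4-byte sequence.
Byte 1: 0xF0 = 11110000, payload 000 (3 bits).
Byte 2: 0x90 = 10010000 (10xxxxxx ✓), payload 010000.
Byte 3: 0x8C = 10001100 (10xxxxxx ✓), payload 001100.
Byte 4: 0xBF = 10111111 (10xxxxxx ✓), payload 111111.
Concatenate: 000010000001100111111 = 0x1033F (21 bits → U+1033F).

U+1033F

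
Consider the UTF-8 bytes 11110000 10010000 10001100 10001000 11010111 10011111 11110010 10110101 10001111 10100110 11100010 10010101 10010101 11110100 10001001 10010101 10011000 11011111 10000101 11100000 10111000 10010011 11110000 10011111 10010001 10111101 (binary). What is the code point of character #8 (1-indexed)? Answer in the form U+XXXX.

U+1F47D

Offset 0: leading byte 0xF0 = 11110000 → 4-byte char #1 = F0 90 8C 88.
Offset 4: leading byte 0xD7 = 11010111 → 2-byte char #2 = D7 9F.
Offset 6: leading byte 0xF2 = 11110010 → 4-byte char #3 = F2 B5 8F A6.
Offset 10: leading byte 0xE2 = 11100010 → 3-byte char #4 = E2 95 95.
Offset 13: leading byte 0xF4 = 11110100 → 4-byte char #5 = F4 89 95 98.
Offset 17: leading byte 0xDF = 11011111 → 2-byte char #6 = DF 85.
Offset 19: leading byte 0xE0 = 11100000 → 3-byte char #7 = E0 B8 93.
Offset 22: leading byte 0xF0 = 11110000 → 4-byte char #8 = F0 9F 91 BD.
Leading byte 0xF0 = 11110000 matches 11110xxx → 4-byte sequence.
Byte 1: 0xF0 = 11110000, payload 000 (3 bits).
Byte 2: 0x9F = 10011111 (10xxxxxx ✓), payload 011111.
Byte 3: 0x91 = 10010001 (10xxxxxx ✓), payload 010001.
Byte 4: 0xBD = 10111101 (10xxxxxx ✓), payload 111101.
Concatenate: 000011111010001111101 = 0x1F47D (21 bits → U+1F47D).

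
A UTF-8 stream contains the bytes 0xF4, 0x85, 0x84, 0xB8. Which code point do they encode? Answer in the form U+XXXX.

Leading byte 0xF4 = 11110100 matches 11110xxx → 4-byte sequence.
Byte 1: 0xF4 = 11110100, payload 100 (3 bits).
Byte 2: 0x85 = 10000101 (10xxxxxx ✓), payload 000101.
Byte 3: 0x84 = 10000100 (10xxxxxx ✓), payload 000100.
Byte 4: 0xB8 = 10111000 (10xxxxxx ✓), payload 111000.
Concatenate: 100000101000100111000 = 0x105138 (21 bits → U+105138).

U+105138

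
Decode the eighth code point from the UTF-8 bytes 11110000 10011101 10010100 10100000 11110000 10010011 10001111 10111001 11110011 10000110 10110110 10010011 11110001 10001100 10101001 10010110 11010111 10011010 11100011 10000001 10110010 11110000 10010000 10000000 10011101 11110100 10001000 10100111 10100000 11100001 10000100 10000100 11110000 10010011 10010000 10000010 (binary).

Offset 0: leading byte 0xF0 = 11110000 → 4-byte char #1 = F0 9D 94 A0.
Offset 4: leading byte 0xF0 = 11110000 → 4-byte char #2 = F0 93 8F B9.
Offset 8: leading byte 0xF3 = 11110011 → 4-byte char #3 = F3 86 B6 93.
Offset 12: leading byte 0xF1 = 11110001 → 4-byte char #4 = F1 8C A9 96.
Offset 16: leading byte 0xD7 = 11010111 → 2-byte char #5 = D7 9A.
Offset 18: leading byte 0xE3 = 11100011 → 3-byte char #6 = E3 81 B2.
Offset 21: leading byte 0xF0 = 11110000 → 4-byte char #7 = F0 90 80 9D.
Offset 25: leading byte 0xF4 = 11110100 → 4-byte char #8 = F4 88 A7 A0.
Leading byte 0xF4 = 11110100 matches 11110xxx → 4-byte sequence.
Byte 1: 0xF4 = 11110100, payload 100 (3 bits).
Byte 2: 0x88 = 10001000 (10xxxxxx ✓), payload 001000.
Byte 3: 0xA7 = 10100111 (10xxxxxx ✓), payload 100111.
Byte 4: 0xA0 = 10100000 (10xxxxxx ✓), payload 100000.
Concatenate: 100001000100111100000 = 0x1089E0 (21 bits → U+1089E0).

U+1089E0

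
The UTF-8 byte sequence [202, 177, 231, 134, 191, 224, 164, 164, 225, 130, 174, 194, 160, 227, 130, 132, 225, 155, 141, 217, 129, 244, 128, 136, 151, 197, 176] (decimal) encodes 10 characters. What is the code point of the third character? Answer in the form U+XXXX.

Offset 0: leading byte 0xCA = 11001010 → 2-byte char #1 = CA B1.
Offset 2: leading byte 0xE7 = 11100111 → 3-byte char #2 = E7 86 BF.
Offset 5: leading byte 0xE0 = 11100000 → 3-byte char #3 = E0 A4 A4.
Leading byte 0xE0 = 11100000 matches 1110xxxx → 3-byte sequence.
Byte 1: 0xE0 = 11100000, payload 0000 (4 bits).
Byte 2: 0xA4 = 10100100 (10xxxxxx ✓), payload 100100.
Byte 3: 0xA4 = 10100100 (10xxxxxx ✓), payload 100100.
Concatenate: 0000100100100100 = 0x924 (16 bits → U+0924).

U+0924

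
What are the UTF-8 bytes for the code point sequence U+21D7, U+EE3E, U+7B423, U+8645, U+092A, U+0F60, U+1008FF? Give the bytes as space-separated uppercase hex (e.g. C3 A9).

U+21D7: 3-byte form → E2 87 97.
U+EE3E: 3-byte form → EE B8 BE.
U+7B423: 4-byte form → F1 BB 90 A3.
U+8645: 3-byte form → E8 99 85.
U+092A: 3-byte form → E0 A4 AA.
U+0F60: 3-byte form → E0 BD A0.
U+1008FF: 4-byte form → F4 80 A3 BF.
Concatenated (23 bytes): E2 87 97 EE B8 BE F1 BB 90 A3 E8 99 85 E0 A4 AA E0 BD A0 F4 80 A3 BF.

E2 87 97 EE B8 BE F1 BB 90 A3 E8 99 85 E0 A4 AA E0 BD A0 F4 80 A3 BF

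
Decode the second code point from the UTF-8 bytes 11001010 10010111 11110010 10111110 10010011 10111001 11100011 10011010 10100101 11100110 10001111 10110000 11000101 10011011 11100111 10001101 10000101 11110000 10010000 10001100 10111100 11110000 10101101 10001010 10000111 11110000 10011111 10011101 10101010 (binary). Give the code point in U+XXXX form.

U+BE4F9

Offset 0: leading byte 0xCA = 11001010 → 2-byte char #1 = CA 97.
Offset 2: leading byte 0xF2 = 11110010 → 4-byte char #2 = F2 BE 93 B9.
Leading byte 0xF2 = 11110010 matches 11110xxx → 4-byte sequence.
Byte 1: 0xF2 = 11110010, payload 010 (3 bits).
Byte 2: 0xBE = 10111110 (10xxxxxx ✓), payload 111110.
Byte 3: 0x93 = 10010011 (10xxxxxx ✓), payload 010011.
Byte 4: 0xB9 = 10111001 (10xxxxxx ✓), payload 111001.
Concatenate: 010111110010011111001 = 0xBE4F9 (21 bits → U+BE4F9).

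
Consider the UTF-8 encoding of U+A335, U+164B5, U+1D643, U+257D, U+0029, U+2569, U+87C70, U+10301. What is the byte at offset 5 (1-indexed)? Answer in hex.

0x96

1-indexed offset 5 is 0-indexed offset 4.
U+A335 → 3-byte form EA 8C B5 at offsets 0–2.
U+164B5 → 4-byte form F0 96 92 B5 at offsets 3–6.
Offset 4 falls in char 2's range; it's byte 2 of F0 96 92 B5 = 0x96.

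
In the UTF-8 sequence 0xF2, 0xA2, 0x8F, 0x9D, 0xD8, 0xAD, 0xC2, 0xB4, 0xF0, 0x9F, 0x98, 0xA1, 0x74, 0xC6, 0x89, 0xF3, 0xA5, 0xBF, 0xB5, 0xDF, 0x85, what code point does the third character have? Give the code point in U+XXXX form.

Offset 0: leading byte 0xF2 = 11110010 → 4-byte char #1 = F2 A2 8F 9D.
Offset 4: leading byte 0xD8 = 11011000 → 2-byte char #2 = D8 AD.
Offset 6: leading byte 0xC2 = 11000010 → 2-byte char #3 = C2 B4.
Leading byte 0xC2 = 11000010 matches 110xxxxx → 2-byte sequence.
Byte 1: 0xC2 = 11000010, payload 00010 (5 bits).
Byte 2: 0xB4 = 10110100 (10xxxxxx ✓), payload 110100.
Concatenate: 00010110100 = 0xB4 (11 bits → U+00B4).

U+00B4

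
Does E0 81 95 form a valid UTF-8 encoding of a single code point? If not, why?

Leading byte 0xE0 = 11100000 → 3-byte form.
Continuation bytes all match 10xxxxxx. Payload decodes to 0x55.
But 0x55 < 0x800, the minimum for a 3-byte sequence — this is an overlong encoding.

invalid (overlong encoding)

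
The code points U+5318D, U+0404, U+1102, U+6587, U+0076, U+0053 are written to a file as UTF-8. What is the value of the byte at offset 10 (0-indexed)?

U+5318D → 4-byte form F1 93 86 8D at offsets 0–3.
U+0404 → 2-byte form D0 84 at offsets 4–5.
U+1102 → 3-byte form E1 84 82 at offsets 6–8.
U+6587 → 3-byte form E6 96 87 at offsets 9–11.
Offset 10 falls in char 4's range; it's byte 2 of E6 96 87 = 0x96.

0x96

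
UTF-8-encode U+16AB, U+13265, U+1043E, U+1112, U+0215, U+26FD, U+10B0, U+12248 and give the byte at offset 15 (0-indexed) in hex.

U+16AB → 3-byte form E1 9A AB at offsets 0–2.
U+13265 → 4-byte form F0 93 89 A5 at offsets 3–6.
U+1043E → 4-byte form F0 90 90 BE at offsets 7–10.
U+1112 → 3-byte form E1 84 92 at offsets 11–13.
U+0215 → 2-byte form C8 95 at offsets 14–15.
Offset 15 falls in char 5's range; it's byte 2 of C8 95 = 0x95.

0x95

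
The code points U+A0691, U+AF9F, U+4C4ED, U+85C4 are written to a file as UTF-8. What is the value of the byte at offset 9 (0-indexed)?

0x93

U+A0691 → 4-byte form F2 A0 9A 91 at offsets 0–3.
U+AF9F → 3-byte form EA BE 9F at offsets 4–6.
U+4C4ED → 4-byte form F1 8C 93 AD at offsets 7–10.
Offset 9 falls in char 3's range; it's byte 3 of F1 8C 93 AD = 0x93.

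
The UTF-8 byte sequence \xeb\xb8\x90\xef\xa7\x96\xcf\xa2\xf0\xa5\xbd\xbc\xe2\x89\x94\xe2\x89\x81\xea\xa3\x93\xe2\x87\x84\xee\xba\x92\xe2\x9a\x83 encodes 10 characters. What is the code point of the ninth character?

U+EE92

Offset 0: leading byte 0xEB = 11101011 → 3-byte char #1 = EB B8 90.
Offset 3: leading byte 0xEF = 11101111 → 3-byte char #2 = EF A7 96.
Offset 6: leading byte 0xCF = 11001111 → 2-byte char #3 = CF A2.
Offset 8: leading byte 0xF0 = 11110000 → 4-byte char #4 = F0 A5 BD BC.
Offset 12: leading byte 0xE2 = 11100010 → 3-byte char #5 = E2 89 94.
Offset 15: leading byte 0xE2 = 11100010 → 3-byte char #6 = E2 89 81.
Offset 18: leading byte 0xEA = 11101010 → 3-byte char #7 = EA A3 93.
Offset 21: leading byte 0xE2 = 11100010 → 3-byte char #8 = E2 87 84.
Offset 24: leading byte 0xEE = 11101110 → 3-byte char #9 = EE BA 92.
Leading byte 0xEE = 11101110 matches 1110xxxx → 3-byte sequence.
Byte 1: 0xEE = 11101110, payload 1110 (4 bits).
Byte 2: 0xBA = 10111010 (10xxxxxx ✓), payload 111010.
Byte 3: 0x92 = 10010010 (10xxxxxx ✓), payload 010010.
Concatenate: 1110111010010010 = 0xEE92 (16 bits → U+EE92).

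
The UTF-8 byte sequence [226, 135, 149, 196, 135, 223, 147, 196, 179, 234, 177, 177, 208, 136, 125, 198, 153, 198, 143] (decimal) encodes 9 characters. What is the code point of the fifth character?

U+AC71

Offset 0: leading byte 0xE2 = 11100010 → 3-byte char #1 = E2 87 95.
Offset 3: leading byte 0xC4 = 11000100 → 2-byte char #2 = C4 87.
Offset 5: leading byte 0xDF = 11011111 → 2-byte char #3 = DF 93.
Offset 7: leading byte 0xC4 = 11000100 → 2-byte char #4 = C4 B3.
Offset 9: leading byte 0xEA = 11101010 → 3-byte char #5 = EA B1 B1.
Leading byte 0xEA = 11101010 matches 1110xxxx → 3-byte sequence.
Byte 1: 0xEA = 11101010, payload 1010 (4 bits).
Byte 2: 0xB1 = 10110001 (10xxxxxx ✓), payload 110001.
Byte 3: 0xB1 = 10110001 (10xxxxxx ✓), payload 110001.
Concatenate: 1010110001110001 = 0xAC71 (16 bits → U+AC71).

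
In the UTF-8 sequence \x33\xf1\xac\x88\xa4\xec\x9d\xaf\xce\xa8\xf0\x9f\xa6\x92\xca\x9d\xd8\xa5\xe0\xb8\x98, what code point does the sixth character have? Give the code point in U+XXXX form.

Offset 0: leading byte 0x33 = 00110011 → 1-byte char #1 = 33.
Offset 1: leading byte 0xF1 = 11110001 → 4-byte char #2 = F1 AC 88 A4.
Offset 5: leading byte 0xEC = 11101100 → 3-byte char #3 = EC 9D AF.
Offset 8: leading byte 0xCE = 11001110 → 2-byte char #4 = CE A8.
Offset 10: leading byte 0xF0 = 11110000 → 4-byte char #5 = F0 9F A6 92.
Offset 14: leading byte 0xCA = 11001010 → 2-byte char #6 = CA 9D.
Leading byte 0xCA = 11001010 matches 110xxxxx → 2-byte sequence.
Byte 1: 0xCA = 11001010, payload 01010 (5 bits).
Byte 2: 0x9D = 10011101 (10xxxxxx ✓), payload 011101.
Concatenate: 01010011101 = 0x29D (11 bits → U+029D).

U+029D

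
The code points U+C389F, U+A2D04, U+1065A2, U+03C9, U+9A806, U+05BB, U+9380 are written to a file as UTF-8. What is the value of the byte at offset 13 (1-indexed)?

1-indexed offset 13 is 0-indexed offset 12.
U+C389F → 4-byte form F3 83 A2 9F at offsets 0–3.
U+A2D04 → 4-byte form F2 A2 B4 84 at offsets 4–7.
U+1065A2 → 4-byte form F4 86 96 A2 at offsets 8–11.
U+03C9 → 2-byte form CF 89 at offsets 12–13.
Offset 12 falls in char 4's range; it's byte 1 of CF 89 = 0xCF.

0xCF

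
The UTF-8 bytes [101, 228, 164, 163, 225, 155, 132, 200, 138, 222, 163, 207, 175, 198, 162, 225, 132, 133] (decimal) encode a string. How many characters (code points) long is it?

Byte at offset 0: 0x65 = 01100101 → 1-byte char (#1). Advance 1.
Byte at offset 1: 0xE4 = 11100100 → 3-byte char (#2). Advance 3.
Byte at offset 4: 0xE1 = 11100001 → 3-byte char (#3). Advance 3.
Byte at offset 7: 0xC8 = 11001000 → 2-byte char (#4). Advance 2.
Byte at offset 9: 0xDE = 11011110 → 2-byte char (#5). Advance 2.
Byte at offset 11: 0xCF = 11001111 → 2-byte char (#6). Advance 2.
Byte at offset 13: 0xC6 = 11000110 → 2-byte char (#7). Advance 2.
Byte at offset 15: 0xE1 = 11100001 → 3-byte char (#8). Advance 3.
Reached end at offset 18 after 8 code points.

8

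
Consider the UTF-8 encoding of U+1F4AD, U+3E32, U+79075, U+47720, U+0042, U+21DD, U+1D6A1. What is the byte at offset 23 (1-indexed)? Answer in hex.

1-indexed offset 23 is 0-indexed offset 22.
U+1F4AD → 4-byte form F0 9F 92 AD at offsets 0–3.
U+3E32 → 3-byte form E3 B8 B2 at offsets 4–6.
U+79075 → 4-byte form F1 B9 81 B5 at offsets 7–10.
U+47720 → 4-byte form F1 87 9C A0 at offsets 11–14.
U+0042 → 1-byte form 42 at offsets 15–15.
U+21DD → 3-byte form E2 87 9D at offsets 16–18.
U+1D6A1 → 4-byte form F0 9D 9A A1 at offsets 19–22.
Offset 22 falls in char 7's range; it's byte 4 of F0 9D 9A A1 = 0xA1.

0xA1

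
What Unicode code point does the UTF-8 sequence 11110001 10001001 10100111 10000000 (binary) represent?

Leading byte 0xF1 = 11110001 matches 11110xxx → 4-byte sequence.
Byte 1: 0xF1 = 11110001, payload 001 (3 bits).
Byte 2: 0x89 = 10001001 (10xxxxxx ✓), payload 001001.
Byte 3: 0xA7 = 10100111 (10xxxxxx ✓), payload 100111.
Byte 4: 0x80 = 10000000 (10xxxxxx ✓), payload 000000.
Concatenate: 001001001100111000000 = 0x499C0 (21 bits → U+499C0).

U+499C0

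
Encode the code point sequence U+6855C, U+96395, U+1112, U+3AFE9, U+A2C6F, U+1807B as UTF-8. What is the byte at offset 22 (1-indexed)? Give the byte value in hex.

1-indexed offset 22 is 0-indexed offset 21.
U+6855C → 4-byte form F1 A8 95 9C at offsets 0–3.
U+96395 → 4-byte form F2 96 8E 95 at offsets 4–7.
U+1112 → 3-byte form E1 84 92 at offsets 8–10.
U+3AFE9 → 4-byte form F0 BA BF A9 at offsets 11–14.
U+A2C6F → 4-byte form F2 A2 B1 AF at offsets 15–18.
U+1807B → 4-byte form F0 98 81 BB at offsets 19–22.
Offset 21 falls in char 6's range; it's byte 3 of F0 98 81 BB = 0x81.

0x81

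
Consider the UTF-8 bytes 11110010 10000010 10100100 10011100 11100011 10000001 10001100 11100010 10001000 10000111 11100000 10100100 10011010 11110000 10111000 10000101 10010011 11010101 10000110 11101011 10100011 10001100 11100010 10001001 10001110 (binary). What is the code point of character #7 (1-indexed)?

U+B8CC

Offset 0: leading byte 0xF2 = 11110010 → 4-byte char #1 = F2 82 A4 9C.
Offset 4: leading byte 0xE3 = 11100011 → 3-byte char #2 = E3 81 8C.
Offset 7: leading byte 0xE2 = 11100010 → 3-byte char #3 = E2 88 87.
Offset 10: leading byte 0xE0 = 11100000 → 3-byte char #4 = E0 A4 9A.
Offset 13: leading byte 0xF0 = 11110000 → 4-byte char #5 = F0 B8 85 93.
Offset 17: leading byte 0xD5 = 11010101 → 2-byte char #6 = D5 86.
Offset 19: leading byte 0xEB = 11101011 → 3-byte char #7 = EB A3 8C.
Leading byte 0xEB = 11101011 matches 1110xxxx → 3-byte sequence.
Byte 1: 0xEB = 11101011, payload 1011 (4 bits).
Byte 2: 0xA3 = 10100011 (10xxxxxx ✓), payload 100011.
Byte 3: 0x8C = 10001100 (10xxxxxx ✓), payload 001100.
Concatenate: 1011100011001100 = 0xB8CC (16 bits → U+B8CC).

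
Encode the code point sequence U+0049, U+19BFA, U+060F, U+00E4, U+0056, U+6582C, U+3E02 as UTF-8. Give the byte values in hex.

U+0049: 1-byte form → 49.
U+19BFA: 4-byte form → F0 99 AF BA.
U+060F: 2-byte form → D8 8F.
U+00E4: 2-byte form → C3 A4.
U+0056: 1-byte form → 56.
U+6582C: 4-byte form → F1 A5 A0 AC.
U+3E02: 3-byte form → E3 B8 82.
Concatenated (17 bytes): 49 F0 99 AF BA D8 8F C3 A4 56 F1 A5 A0 AC E3 B8 82.

49 F0 99 AF BA D8 8F C3 A4 56 F1 A5 A0 AC E3 B8 82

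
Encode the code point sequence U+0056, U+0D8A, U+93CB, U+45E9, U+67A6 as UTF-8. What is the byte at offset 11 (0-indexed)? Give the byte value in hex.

U+0056 → 1-byte form 56 at offsets 0–0.
U+0D8A → 3-byte form E0 B6 8A at offsets 1–3.
U+93CB → 3-byte form E9 8F 8B at offsets 4–6.
U+45E9 → 3-byte form E4 97 A9 at offsets 7–9.
U+67A6 → 3-byte form E6 9E A6 at offsets 10–12.
Offset 11 falls in char 5's range; it's byte 2 of E6 9E A6 = 0x9E.

0x9E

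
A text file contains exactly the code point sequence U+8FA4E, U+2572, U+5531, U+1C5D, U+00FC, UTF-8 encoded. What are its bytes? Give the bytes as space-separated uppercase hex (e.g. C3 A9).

F2 8F A9 8E E2 95 B2 E5 94 B1 E1 B1 9D C3 BC

U+8FA4E: 4-byte form → F2 8F A9 8E.
U+2572: 3-byte form → E2 95 B2.
U+5531: 3-byte form → E5 94 B1.
U+1C5D: 3-byte form → E1 B1 9D.
U+00FC: 2-byte form → C3 BC.
Concatenated (15 bytes): F2 8F A9 8E E2 95 B2 E5 94 B1 E1 B1 9D C3 BC.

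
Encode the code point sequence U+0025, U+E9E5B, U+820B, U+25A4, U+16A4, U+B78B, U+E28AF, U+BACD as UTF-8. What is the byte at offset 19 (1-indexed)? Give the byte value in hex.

0xA2

1-indexed offset 19 is 0-indexed offset 18.
U+0025 → 1-byte form 25 at offsets 0–0.
U+E9E5B → 4-byte form F3 A9 B9 9B at offsets 1–4.
U+820B → 3-byte form E8 88 8B at offsets 5–7.
U+25A4 → 3-byte form E2 96 A4 at offsets 8–10.
U+16A4 → 3-byte form E1 9A A4 at offsets 11–13.
U+B78B → 3-byte form EB 9E 8B at offsets 14–16.
U+E28AF → 4-byte form F3 A2 A2 AF at offsets 17–20.
Offset 18 falls in char 7's range; it's byte 2 of F3 A2 A2 AF = 0xA2.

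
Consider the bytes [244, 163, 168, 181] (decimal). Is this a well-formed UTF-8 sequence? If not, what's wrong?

invalid (encodes a value above U+10FFFF)

Leading byte 0xF4 = 11110100 → 4-byte form.
Payload = 0x123A35, which exceeds U+10FFFF, the maximum Unicode code point. (Leading bytes F5–FF, or F4 followed by ≥ 0x90, are invalid.)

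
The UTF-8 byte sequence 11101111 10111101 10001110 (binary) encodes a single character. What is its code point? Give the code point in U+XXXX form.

Leading byte 0xEF = 11101111 matches 1110xxxx → 3-byte sequence.
Byte 1: 0xEF = 11101111, payload 1111 (4 bits).
Byte 2: 0xBD = 10111101 (10xxxxxx ✓), payload 111101.
Byte 3: 0x8E = 10001110 (10xxxxxx ✓), payload 001110.
Concatenate: 1111111101001110 = 0xFF4E (16 bits → U+FF4E).

U+FF4E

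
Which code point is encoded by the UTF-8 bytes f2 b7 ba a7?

U+B7EA7

Leading byte 0xF2 = 11110010 matches 11110xxx → 4-byte sequence.
Byte 1: 0xF2 = 11110010, payload 010 (3 bits).
Byte 2: 0xB7 = 10110111 (10xxxxxx ✓), payload 110111.
Byte 3: 0xBA = 10111010 (10xxxxxx ✓), payload 111010.
Byte 4: 0xA7 = 10100111 (10xxxxxx ✓), payload 100111.
Concatenate: 010110111111010100111 = 0xB7EA7 (21 bits → U+B7EA7).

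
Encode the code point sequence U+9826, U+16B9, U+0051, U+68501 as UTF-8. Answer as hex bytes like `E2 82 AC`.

U+9826: 3-byte form → E9 A0 A6.
U+16B9: 3-byte form → E1 9A B9.
U+0051: 1-byte form → 51.
U+68501: 4-byte form → F1 A8 94 81.
Concatenated (11 bytes): E9 A0 A6 E1 9A B9 51 F1 A8 94 81.

E9 A0 A6 E1 9A B9 51 F1 A8 94 81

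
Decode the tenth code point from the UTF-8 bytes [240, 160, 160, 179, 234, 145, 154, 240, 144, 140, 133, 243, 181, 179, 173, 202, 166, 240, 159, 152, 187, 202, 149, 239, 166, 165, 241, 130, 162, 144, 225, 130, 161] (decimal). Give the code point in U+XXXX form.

Offset 0: leading byte 0xF0 = 11110000 → 4-byte char #1 = F0 A0 A0 B3.
Offset 4: leading byte 0xEA = 11101010 → 3-byte char #2 = EA 91 9A.
Offset 7: leading byte 0xF0 = 11110000 → 4-byte char #3 = F0 90 8C 85.
Offset 11: leading byte 0xF3 = 11110011 → 4-byte char #4 = F3 B5 B3 AD.
Offset 15: leading byte 0xCA = 11001010 → 2-byte char #5 = CA A6.
Offset 17: leading byte 0xF0 = 11110000 → 4-byte char #6 = F0 9F 98 BB.
Offset 21: leading byte 0xCA = 11001010 → 2-byte char #7 = CA 95.
Offset 23: leading byte 0xEF = 11101111 → 3-byte char #8 = EF A6 A5.
Offset 26: leading byte 0xF1 = 11110001 → 4-byte char #9 = F1 82 A2 90.
Offset 30: leading byte 0xE1 = 11100001 → 3-byte char #10 = E1 82 A1.
Leading byte 0xE1 = 11100001 matches 1110xxxx → 3-byte sequence.
Byte 1: 0xE1 = 11100001, payload 0001 (4 bits).
Byte 2: 0x82 = 10000010 (10xxxxxx ✓), payload 000010.
Byte 3: 0xA1 = 10100001 (10xxxxxx ✓), payload 100001.
Concatenate: 0001000010100001 = 0x10A1 (16 bits → U+10A1).

U+10A1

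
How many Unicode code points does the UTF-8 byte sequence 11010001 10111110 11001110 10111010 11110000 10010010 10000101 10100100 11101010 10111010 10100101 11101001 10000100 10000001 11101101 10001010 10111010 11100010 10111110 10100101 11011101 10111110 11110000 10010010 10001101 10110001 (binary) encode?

Byte at offset 0: 0xD1 = 11010001 → 2-byte char (#1). Advance 2.
Byte at offset 2: 0xCE = 11001110 → 2-byte char (#2). Advance 2.
Byte at offset 4: 0xF0 = 11110000 → 4-byte char (#3). Advance 4.
Byte at offset 8: 0xEA = 11101010 → 3-byte char (#4). Advance 3.
Byte at offset 11: 0xE9 = 11101001 → 3-byte char (#5). Advance 3.
Byte at offset 14: 0xED = 11101101 → 3-byte char (#6). Advance 3.
Byte at offset 17: 0xE2 = 11100010 → 3-byte char (#7). Advance 3.
Byte at offset 20: 0xDD = 11011101 → 2-byte char (#8). Advance 2.
Byte at offset 22: 0xF0 = 11110000 → 4-byte char (#9). Advance 4.
Reached end at offset 26 after 9 code points.

9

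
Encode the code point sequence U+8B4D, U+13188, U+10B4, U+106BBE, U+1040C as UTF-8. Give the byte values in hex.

E8 AD 8D F0 93 86 88 E1 82 B4 F4 86 AE BE F0 90 90 8C

U+8B4D: 3-byte form → E8 AD 8D.
U+13188: 4-byte form → F0 93 86 88.
U+10B4: 3-byte form → E1 82 B4.
U+106BBE: 4-byte form → F4 86 AE BE.
U+1040C: 4-byte form → F0 90 90 8C.
Concatenated (18 bytes): E8 AD 8D F0 93 86 88 E1 82 B4 F4 86 AE BE F0 90 90 8C.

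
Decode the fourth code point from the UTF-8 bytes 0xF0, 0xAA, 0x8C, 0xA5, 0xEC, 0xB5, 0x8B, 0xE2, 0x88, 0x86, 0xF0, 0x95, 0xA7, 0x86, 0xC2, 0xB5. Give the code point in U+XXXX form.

U+159C6

Offset 0: leading byte 0xF0 = 11110000 → 4-byte char #1 = F0 AA 8C A5.
Offset 4: leading byte 0xEC = 11101100 → 3-byte char #2 = EC B5 8B.
Offset 7: leading byte 0xE2 = 11100010 → 3-byte char #3 = E2 88 86.
Offset 10: leading byte 0xF0 = 11110000 → 4-byte char #4 = F0 95 A7 86.
Leading byte 0xF0 = 11110000 matches 11110xxx → 4-byte sequence.
Byte 1: 0xF0 = 11110000, payload 000 (3 bits).
Byte 2: 0x95 = 10010101 (10xxxxxx ✓), payload 010101.
Byte 3: 0xA7 = 10100111 (10xxxxxx ✓), payload 100111.
Byte 4: 0x86 = 10000110 (10xxxxxx ✓), payload 000110.
Concatenate: 000010101100111000110 = 0x159C6 (21 bits → U+159C6).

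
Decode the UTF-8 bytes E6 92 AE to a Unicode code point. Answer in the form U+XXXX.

Leading byte 0xE6 = 11100110 matches 1110xxxx → 3-byte sequence.
Byte 1: 0xE6 = 11100110, payload 0110 (4 bits).
Byte 2: 0x92 = 10010010 (10xxxxxx ✓), payload 010010.
Byte 3: 0xAE = 10101110 (10xxxxxx ✓), payload 101110.
Concatenate: 0110010010101110 = 0x64AE (16 bits → U+64AE).

U+64AE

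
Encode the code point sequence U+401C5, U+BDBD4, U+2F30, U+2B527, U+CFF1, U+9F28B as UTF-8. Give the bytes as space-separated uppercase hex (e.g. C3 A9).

F1 80 87 85 F2 BD AF 94 E2 BC B0 F0 AB 94 A7 EC BF B1 F2 9F 8A 8B

U+401C5: 4-byte form → F1 80 87 85.
U+BDBD4: 4-byte form → F2 BD AF 94.
U+2F30: 3-byte form → E2 BC B0.
U+2B527: 4-byte form → F0 AB 94 A7.
U+CFF1: 3-byte form → EC BF B1.
U+9F28B: 4-byte form → F2 9F 8A 8B.
Concatenated (22 bytes): F1 80 87 85 F2 BD AF 94 E2 BC B0 F0 AB 94 A7 EC BF B1 F2 9F 8A 8B.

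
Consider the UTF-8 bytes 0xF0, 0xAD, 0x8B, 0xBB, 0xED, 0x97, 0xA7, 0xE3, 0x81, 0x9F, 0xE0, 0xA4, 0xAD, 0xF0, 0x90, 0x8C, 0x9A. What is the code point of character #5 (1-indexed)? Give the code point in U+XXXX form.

Offset 0: leading byte 0xF0 = 11110000 → 4-byte char #1 = F0 AD 8B BB.
Offset 4: leading byte 0xED = 11101101 → 3-byte char #2 = ED 97 A7.
Offset 7: leading byte 0xE3 = 11100011 → 3-byte char #3 = E3 81 9F.
Offset 10: leading byte 0xE0 = 11100000 → 3-byte char #4 = E0 A4 AD.
Offset 13: leading byte 0xF0 = 11110000 → 4-byte char #5 = F0 90 8C 9A.
Leading byte 0xF0 = 11110000 matches 11110xxx → 4-byte sequence.
Byte 1: 0xF0 = 11110000, payload 000 (3 bits).
Byte 2: 0x90 = 10010000 (10xxxxxx ✓), payload 010000.
Byte 3: 0x8C = 10001100 (10xxxxxx ✓), payload 001100.
Byte 4: 0x9A = 10011010 (10xxxxxx ✓), payload 011010.
Concatenate: 000010000001100011010 = 0x1031A (21 bits → U+1031A).

U+1031A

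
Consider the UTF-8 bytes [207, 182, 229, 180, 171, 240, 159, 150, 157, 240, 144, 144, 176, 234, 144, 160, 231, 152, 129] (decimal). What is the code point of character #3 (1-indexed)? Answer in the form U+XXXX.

Offset 0: leading byte 0xCF = 11001111 → 2-byte char #1 = CF B6.
Offset 2: leading byte 0xE5 = 11100101 → 3-byte char #2 = E5 B4 AB.
Offset 5: leading byte 0xF0 = 11110000 → 4-byte char #3 = F0 9F 96 9D.
Leading byte 0xF0 = 11110000 matches 11110xxx → 4-byte sequence.
Byte 1: 0xF0 = 11110000, payload 000 (3 bits).
Byte 2: 0x9F = 10011111 (10xxxxxx ✓), payload 011111.
Byte 3: 0x96 = 10010110 (10xxxxxx ✓), payload 010110.
Byte 4: 0x9D = 10011101 (10xxxxxx ✓), payload 011101.
Concatenate: 000011111010110011101 = 0x1F59D (21 bits → U+1F59D).

U+1F59D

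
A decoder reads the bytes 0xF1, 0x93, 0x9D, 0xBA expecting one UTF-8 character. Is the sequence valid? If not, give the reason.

valid

Leading byte 0xF1 = 11110001 → 4-byte form.
Continuation bytes 0x93=10010011, 0x9D=10011101, 0xBA=10111010 all match 10xxxxxx.
Decoded value 0x5377A is ≥ 0x10000 (shortest form) and not a surrogate.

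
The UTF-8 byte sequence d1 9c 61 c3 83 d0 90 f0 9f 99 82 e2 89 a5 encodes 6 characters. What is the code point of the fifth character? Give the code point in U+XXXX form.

U+1F642

Offset 0: leading byte 0xD1 = 11010001 → 2-byte char #1 = D1 9C.
Offset 2: leading byte 0x61 = 01100001 → 1-byte char #2 = 61.
Offset 3: leading byte 0xC3 = 11000011 → 2-byte char #3 = C3 83.
Offset 5: leading byte 0xD0 = 11010000 → 2-byte char #4 = D0 90.
Offset 7: leading byte 0xF0 = 11110000 → 4-byte char #5 = F0 9F 99 82.
Leading byte 0xF0 = 11110000 matches 11110xxx → 4-byte sequence.
Byte 1: 0xF0 = 11110000, payload 000 (3 bits).
Byte 2: 0x9F = 10011111 (10xxxxxx ✓), payload 011111.
Byte 3: 0x99 = 10011001 (10xxxxxx ✓), payload 011001.
Byte 4: 0x82 = 10000010 (10xxxxxx ✓), payload 000010.
Concatenate: 000011111011001000010 = 0x1F642 (21 bits → U+1F642).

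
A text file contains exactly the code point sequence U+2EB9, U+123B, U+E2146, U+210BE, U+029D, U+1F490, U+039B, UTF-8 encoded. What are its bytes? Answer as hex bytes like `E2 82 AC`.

E2 BA B9 E1 88 BB F3 A2 85 86 F0 A1 82 BE CA 9D F0 9F 92 90 CE 9B

U+2EB9: 3-byte form → E2 BA B9.
U+123B: 3-byte form → E1 88 BB.
U+E2146: 4-byte form → F3 A2 85 86.
U+210BE: 4-byte form → F0 A1 82 BE.
U+029D: 2-byte form → CA 9D.
U+1F490: 4-byte form → F0 9F 92 90.
U+039B: 2-byte form → CE 9B.
Concatenated (22 bytes): E2 BA B9 E1 88 BB F3 A2 85 86 F0 A1 82 BE CA 9D F0 9F 92 90 CE 9B.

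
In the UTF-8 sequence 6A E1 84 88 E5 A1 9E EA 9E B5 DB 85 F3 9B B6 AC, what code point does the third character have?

U+585E

Offset 0: leading byte 0x6A = 01101010 → 1-byte char #1 = 6A.
Offset 1: leading byte 0xE1 = 11100001 → 3-byte char #2 = E1 84 88.
Offset 4: leading byte 0xE5 = 11100101 → 3-byte char #3 = E5 A1 9E.
Leading byte 0xE5 = 11100101 matches 1110xxxx → 3-byte sequence.
Byte 1: 0xE5 = 11100101, payload 0101 (4 bits).
Byte 2: 0xA1 = 10100001 (10xxxxxx ✓), payload 100001.
Byte 3: 0x9E = 10011110 (10xxxxxx ✓), payload 011110.
Concatenate: 0101100001011110 = 0x585E (16 bits → U+585E).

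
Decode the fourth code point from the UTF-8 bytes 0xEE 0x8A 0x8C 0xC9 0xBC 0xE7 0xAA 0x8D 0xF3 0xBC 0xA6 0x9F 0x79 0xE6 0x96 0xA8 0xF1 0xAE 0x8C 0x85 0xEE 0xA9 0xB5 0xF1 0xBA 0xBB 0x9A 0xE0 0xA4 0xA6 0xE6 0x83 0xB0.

Offset 0: leading byte 0xEE = 11101110 → 3-byte char #1 = EE 8A 8C.
Offset 3: leading byte 0xC9 = 11001001 → 2-byte char #2 = C9 BC.
Offset 5: leading byte 0xE7 = 11100111 → 3-byte char #3 = E7 AA 8D.
Offset 8: leading byte 0xF3 = 11110011 → 4-byte char #4 = F3 BC A6 9F.
Leading byte 0xF3 = 11110011 matches 11110xxx → 4-byte sequence.
Byte 1: 0xF3 = 11110011, payload 011 (3 bits).
Byte 2: 0xBC = 10111100 (10xxxxxx ✓), payload 111100.
Byte 3: 0xA6 = 10100110 (10xxxxxx ✓), payload 100110.
Byte 4: 0x9F = 10011111 (10xxxxxx ✓), payload 011111.
Concatenate: 011111100100110011111 = 0xFC99F (21 bits → U+FC99F).

U+FC99F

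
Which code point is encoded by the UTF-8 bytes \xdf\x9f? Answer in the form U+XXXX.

U+07DF

Leading byte 0xDF = 11011111 matches 110xxxxx → 2-byte sequence.
Byte 1: 0xDF = 11011111, payload 11111 (5 bits).
Byte 2: 0x9F = 10011111 (10xxxxxx ✓), payload 011111.
Concatenate: 11111011111 = 0x7DF (11 bits → U+07DF).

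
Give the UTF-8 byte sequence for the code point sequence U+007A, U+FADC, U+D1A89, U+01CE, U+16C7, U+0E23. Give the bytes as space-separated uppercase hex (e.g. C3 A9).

U+007A: 1-byte form → 7A.
U+FADC: 3-byte form → EF AB 9C.
U+D1A89: 4-byte form → F3 91 AA 89.
U+01CE: 2-byte form → C7 8E.
U+16C7: 3-byte form → E1 9B 87.
U+0E23: 3-byte form → E0 B8 A3.
Concatenated (16 bytes): 7A EF AB 9C F3 91 AA 89 C7 8E E1 9B 87 E0 B8 A3.

7A EF AB 9C F3 91 AA 89 C7 8E E1 9B 87 E0 B8 A3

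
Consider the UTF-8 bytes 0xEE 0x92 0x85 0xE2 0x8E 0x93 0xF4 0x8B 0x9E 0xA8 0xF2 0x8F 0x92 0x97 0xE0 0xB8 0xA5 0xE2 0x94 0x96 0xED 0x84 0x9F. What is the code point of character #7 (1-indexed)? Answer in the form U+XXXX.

Offset 0: leading byte 0xEE = 11101110 → 3-byte char #1 = EE 92 85.
Offset 3: leading byte 0xE2 = 11100010 → 3-byte char #2 = E2 8E 93.
Offset 6: leading byte 0xF4 = 11110100 → 4-byte char #3 = F4 8B 9E A8.
Offset 10: leading byte 0xF2 = 11110010 → 4-byte char #4 = F2 8F 92 97.
Offset 14: leading byte 0xE0 = 11100000 → 3-byte char #5 = E0 B8 A5.
Offset 17: leading byte 0xE2 = 11100010 → 3-byte char #6 = E2 94 96.
Offset 20: leading byte 0xED = 11101101 → 3-byte char #7 = ED 84 9F.
Leading byte 0xED = 11101101 matches 1110xxxx → 3-byte sequence.
Byte 1: 0xED = 11101101, payload 1101 (4 bits).
Byte 2: 0x84 = 10000100 (10xxxxxx ✓), payload 000100.
Byte 3: 0x9F = 10011111 (10xxxxxx ✓), payload 011111.
Concatenate: 1101000100011111 = 0xD11F (16 bits → U+D11F).

U+D11F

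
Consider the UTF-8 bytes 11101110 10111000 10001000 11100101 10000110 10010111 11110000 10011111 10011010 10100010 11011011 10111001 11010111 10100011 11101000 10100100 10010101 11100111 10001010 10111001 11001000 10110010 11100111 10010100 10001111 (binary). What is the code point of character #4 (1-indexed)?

Offset 0: leading byte 0xEE = 11101110 → 3-byte char #1 = EE B8 88.
Offset 3: leading byte 0xE5 = 11100101 → 3-byte char #2 = E5 86 97.
Offset 6: leading byte 0xF0 = 11110000 → 4-byte char #3 = F0 9F 9A A2.
Offset 10: leading byte 0xDB = 11011011 → 2-byte char #4 = DB B9.
Leading byte 0xDB = 11011011 matches 110xxxxx → 2-byte sequence.
Byte 1: 0xDB = 11011011, payload 11011 (5 bits).
Byte 2: 0xB9 = 10111001 (10xxxxxx ✓), payload 111001.
Concatenate: 11011111001 = 0x6F9 (11 bits → U+06F9).

U+06F9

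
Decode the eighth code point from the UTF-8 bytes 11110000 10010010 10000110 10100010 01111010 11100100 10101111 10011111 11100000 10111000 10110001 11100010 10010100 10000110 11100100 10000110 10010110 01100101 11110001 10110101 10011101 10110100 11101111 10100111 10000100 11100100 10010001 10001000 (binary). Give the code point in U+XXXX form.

U+75774

Offset 0: leading byte 0xF0 = 11110000 → 4-byte char #1 = F0 92 86 A2.
Offset 4: leading byte 0x7A = 01111010 → 1-byte char #2 = 7A.
Offset 5: leading byte 0xE4 = 11100100 → 3-byte char #3 = E4 AF 9F.
Offset 8: leading byte 0xE0 = 11100000 → 3-byte char #4 = E0 B8 B1.
Offset 11: leading byte 0xE2 = 11100010 → 3-byte char #5 = E2 94 86.
Offset 14: leading byte 0xE4 = 11100100 → 3-byte char #6 = E4 86 96.
Offset 17: leading byte 0x65 = 01100101 → 1-byte char #7 = 65.
Offset 18: leading byte 0xF1 = 11110001 → 4-byte char #8 = F1 B5 9D B4.
Leading byte 0xF1 = 11110001 matches 11110xxx → 4-byte sequence.
Byte 1: 0xF1 = 11110001, payload 001 (3 bits).
Byte 2: 0xB5 = 10110101 (10xxxxxx ✓), payload 110101.
Byte 3: 0x9D = 10011101 (10xxxxxx ✓), payload 011101.
Byte 4: 0xB4 = 10110100 (10xxxxxx ✓), payload 110100.
Concatenate: 001110101011101110100 = 0x75774 (21 bits → U+75774).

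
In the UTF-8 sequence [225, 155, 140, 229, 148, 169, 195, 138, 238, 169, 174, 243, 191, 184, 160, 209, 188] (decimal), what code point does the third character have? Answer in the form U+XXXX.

U+00CA

Offset 0: leading byte 0xE1 = 11100001 → 3-byte char #1 = E1 9B 8C.
Offset 3: leading byte 0xE5 = 11100101 → 3-byte char #2 = E5 94 A9.
Offset 6: leading byte 0xC3 = 11000011 → 2-byte char #3 = C3 8A.
Leading byte 0xC3 = 11000011 matches 110xxxxx → 2-byte sequence.
Byte 1: 0xC3 = 11000011, payload 00011 (5 bits).
Byte 2: 0x8A = 10001010 (10xxxxxx ✓), payload 001010.
Concatenate: 00011001010 = 0xCA (11 bits → U+00CA).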